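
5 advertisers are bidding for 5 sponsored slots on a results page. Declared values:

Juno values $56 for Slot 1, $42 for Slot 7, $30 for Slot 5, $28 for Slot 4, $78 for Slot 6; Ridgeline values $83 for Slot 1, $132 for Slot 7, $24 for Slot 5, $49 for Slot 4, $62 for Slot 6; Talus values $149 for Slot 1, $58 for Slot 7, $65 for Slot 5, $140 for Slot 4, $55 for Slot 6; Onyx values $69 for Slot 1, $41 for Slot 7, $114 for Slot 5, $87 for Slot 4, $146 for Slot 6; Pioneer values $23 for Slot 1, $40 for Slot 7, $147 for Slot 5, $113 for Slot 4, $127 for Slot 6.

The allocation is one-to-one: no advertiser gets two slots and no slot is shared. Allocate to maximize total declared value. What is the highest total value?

Maximum total: $621

Optimal: Juno→Slot 1 ($56), Ridgeline→Slot 7 ($132), Talus→Slot 4 ($140), Onyx→Slot 6 ($146), Pioneer→Slot 5 ($147) — total 56+132+140+146+147 = $621.
Row-greedy (each advertiser in turn takes its best remaining slot) gives $586, worse by 35.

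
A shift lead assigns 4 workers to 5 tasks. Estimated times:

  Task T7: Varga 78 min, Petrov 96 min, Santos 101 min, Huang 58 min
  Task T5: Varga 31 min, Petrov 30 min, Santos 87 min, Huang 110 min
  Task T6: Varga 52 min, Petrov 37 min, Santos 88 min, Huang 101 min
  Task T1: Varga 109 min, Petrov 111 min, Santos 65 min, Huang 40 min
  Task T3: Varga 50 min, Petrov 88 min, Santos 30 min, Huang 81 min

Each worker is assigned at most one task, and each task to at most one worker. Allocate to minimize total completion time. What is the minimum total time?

Min total: 138 min

This is the linear assignment problem.
Optimal: Varga→Task T5 (31 min), Petrov→Task T6 (37 min), Santos→Task T3 (30 min), Huang→Task T1 (40 min) — total 31+37+30+40 = 138 min.
Min-entry greedy (repeatedly take the single cheapest remaining cell) gives 152 min, worse by 14.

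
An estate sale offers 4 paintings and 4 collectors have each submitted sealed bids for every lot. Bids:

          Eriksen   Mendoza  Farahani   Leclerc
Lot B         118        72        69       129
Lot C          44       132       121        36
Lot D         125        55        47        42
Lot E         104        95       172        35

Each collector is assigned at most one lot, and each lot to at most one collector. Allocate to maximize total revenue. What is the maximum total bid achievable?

Treat this as an assignment problem: match each collector to one lot.
Optimal: Eriksen→Lot D ($125), Mendoza→Lot C ($132), Farahani→Lot E ($172), Leclerc→Lot B ($129) — total 125+132+172+129 = $558.
No other one-to-one assignment exceeds $558.

Maximum total: $558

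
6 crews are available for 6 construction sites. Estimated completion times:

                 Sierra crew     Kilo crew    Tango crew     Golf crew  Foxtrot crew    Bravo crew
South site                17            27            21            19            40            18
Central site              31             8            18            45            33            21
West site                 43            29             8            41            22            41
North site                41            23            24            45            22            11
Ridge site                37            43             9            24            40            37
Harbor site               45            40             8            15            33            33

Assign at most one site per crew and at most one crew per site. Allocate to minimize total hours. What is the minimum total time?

Treat this as an assignment problem: match each crew to one site.
Optimal: Sierra crew→South site (17 hours), Kilo crew→Central site (8 hours), Tango crew→Ridge site (9 hours), Golf crew→Harbor site (15 hours), Foxtrot crew→West site (22 hours), Bravo crew→North site (11 hours) — total 17+8+9+15+22+11 = 82 hours.
Row-greedy (each crew in turn takes its cheapest remaining site) gives 107 hours, worse by 25.
Next-best assignment: Sierra crew→South site, Kilo crew→Central site, Tango crew→Harbor site, Golf crew→Ridge site, Foxtrot crew→West site, Bravo crew→North site = 90 hours.
Every other assignment is strictly worse.

Minimum total: 82 hours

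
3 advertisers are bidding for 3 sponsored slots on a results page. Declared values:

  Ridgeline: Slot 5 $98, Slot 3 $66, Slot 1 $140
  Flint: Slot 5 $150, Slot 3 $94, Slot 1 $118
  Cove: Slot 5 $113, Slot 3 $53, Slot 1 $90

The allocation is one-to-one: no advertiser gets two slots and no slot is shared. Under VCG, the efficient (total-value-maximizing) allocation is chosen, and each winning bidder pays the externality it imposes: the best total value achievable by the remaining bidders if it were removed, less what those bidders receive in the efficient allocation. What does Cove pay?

Efficient allocation: Ridgeline→Slot 1 ($140), Flint→Slot 3 ($94), Cove→Slot 5 ($113); total welfare W = $347.
Cove receives Slot 5 at value $113, so the others get W − 113 = $234.
Without Cove: best allocation of the remaining 2 bidders over all 3 slots is Ridgeline→Slot 1 ($140), Flint→Slot 5 ($150), total $290.
VCG payment = (others' best without Cove) − (others' welfare with Cove) = 290 − 234 = $56.

Cove pays $56.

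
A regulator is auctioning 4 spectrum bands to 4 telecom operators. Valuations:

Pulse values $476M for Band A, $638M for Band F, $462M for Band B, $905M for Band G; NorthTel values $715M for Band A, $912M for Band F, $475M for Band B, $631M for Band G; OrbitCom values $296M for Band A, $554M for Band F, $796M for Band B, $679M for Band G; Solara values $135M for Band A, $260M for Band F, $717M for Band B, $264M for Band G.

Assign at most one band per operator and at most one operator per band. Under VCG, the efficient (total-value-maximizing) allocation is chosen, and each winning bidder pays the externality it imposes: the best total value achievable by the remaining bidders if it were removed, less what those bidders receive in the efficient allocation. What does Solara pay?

Solara pays $439M.

Efficient allocation: Pulse→Band G ($905M), NorthTel→Band A ($715M), OrbitCom→Band F ($554M), Solara→Band B ($717M); total welfare W = $2891M.
Solara receives Band B at value $717M, so the others get W − 717 = $2174M.
Without Solara: best allocation of the remaining 3 bidders over all 4 bands is Pulse→Band G ($905M), NorthTel→Band F ($912M), OrbitCom→Band B ($796M), total $2613M.
VCG payment = (others' best without Solara) − (others' welfare with Solara) = 2613 − 2174 = $439M.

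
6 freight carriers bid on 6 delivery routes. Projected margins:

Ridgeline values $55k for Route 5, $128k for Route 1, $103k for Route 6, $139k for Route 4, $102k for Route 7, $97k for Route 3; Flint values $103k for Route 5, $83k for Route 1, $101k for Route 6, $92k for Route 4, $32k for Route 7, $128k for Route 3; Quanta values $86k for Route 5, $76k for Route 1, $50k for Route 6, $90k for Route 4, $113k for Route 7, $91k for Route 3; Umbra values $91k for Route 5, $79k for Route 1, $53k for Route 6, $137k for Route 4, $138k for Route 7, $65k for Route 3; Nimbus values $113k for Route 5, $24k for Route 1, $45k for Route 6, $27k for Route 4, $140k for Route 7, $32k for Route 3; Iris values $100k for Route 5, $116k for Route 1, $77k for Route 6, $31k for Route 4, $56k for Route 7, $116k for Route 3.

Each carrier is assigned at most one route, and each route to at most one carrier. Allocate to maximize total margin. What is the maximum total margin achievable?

Maximum total: $710k

This is a one-to-one assignment (maximum-weight bipartite matching).
Optimal: Ridgeline→Route 6 ($103k), Flint→Route 3 ($128k), Quanta→Route 5 ($86k), Umbra→Route 4 ($137k), Nimbus→Route 7 ($140k), Iris→Route 1 ($116k) — total 103+128+86+137+140+116 = $710k.
Row-greedy (each carrier in turn takes its best remaining route) gives $632k, worse by 78.
Checked against all permutations: $710k is optimal.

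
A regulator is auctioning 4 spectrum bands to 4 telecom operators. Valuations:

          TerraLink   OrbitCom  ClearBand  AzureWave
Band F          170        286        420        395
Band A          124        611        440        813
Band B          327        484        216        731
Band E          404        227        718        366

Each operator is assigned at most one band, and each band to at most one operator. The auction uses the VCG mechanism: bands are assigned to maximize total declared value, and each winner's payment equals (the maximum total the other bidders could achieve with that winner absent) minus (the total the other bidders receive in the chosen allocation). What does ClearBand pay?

ClearBand pays $234M.

Efficient allocation: TerraLink→Band F ($170M), OrbitCom→Band A ($611M), ClearBand→Band E ($718M), AzureWave→Band B ($731M); total welfare W = $2230M.
ClearBand receives Band E at value $718M, so the others get W − 718 = $1512M.
Without ClearBand: best allocation of the remaining 3 bidders over all 4 bands is TerraLink→Band E ($404M), OrbitCom→Band A ($611M), AzureWave→Band B ($731M), total $1746M.
VCG payment = (others' best without ClearBand) − (others' welfare with ClearBand) = 1746 − 1512 = $234M.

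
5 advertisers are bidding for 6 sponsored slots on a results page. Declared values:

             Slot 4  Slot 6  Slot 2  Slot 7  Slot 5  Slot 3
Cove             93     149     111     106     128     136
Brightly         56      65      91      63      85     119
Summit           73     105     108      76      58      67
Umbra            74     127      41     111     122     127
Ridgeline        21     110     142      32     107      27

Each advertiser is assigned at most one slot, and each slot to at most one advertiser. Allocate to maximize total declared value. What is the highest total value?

Optimal: Cove→Slot 6 ($149), Brightly→Slot 3 ($119), Summit→Slot 7 ($76), Umbra→Slot 5 ($122), Ridgeline→Slot 2 ($142) — total 149+119+76+122+142 = $608.
Max-entry greedy (repeatedly take the single best remaining cell) gives $579, worse by 29.
Next-best assignment: Cove→Slot 6, Brightly→Slot 3, Summit→Slot 4, Umbra→Slot 5, Ridgeline→Slot 2 = $605.
Checked against all permutations: $608 is optimal.

Maximum total: $608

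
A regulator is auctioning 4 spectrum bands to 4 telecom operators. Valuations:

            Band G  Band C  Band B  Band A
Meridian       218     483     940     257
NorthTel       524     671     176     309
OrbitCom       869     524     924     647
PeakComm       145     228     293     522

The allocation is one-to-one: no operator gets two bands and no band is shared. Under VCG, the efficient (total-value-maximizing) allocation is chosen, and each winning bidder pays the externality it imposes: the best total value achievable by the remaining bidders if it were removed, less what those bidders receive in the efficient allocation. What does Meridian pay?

Efficient allocation: Meridian→Band B ($940M), NorthTel→Band C ($671M), OrbitCom→Band G ($869M), PeakComm→Band A ($522M); total welfare W = $3002M.
Meridian receives Band B at value $940M, so the others get W − 940 = $2062M.
Without Meridian: best allocation of the remaining 3 bidders over all 4 bands is NorthTel→Band C ($671M), OrbitCom→Band B ($924M), PeakComm→Band A ($522M), total $2117M.
VCG payment = (others' best without Meridian) − (others' welfare with Meridian) = 2117 − 2062 = $55M.

Meridian pays $55M.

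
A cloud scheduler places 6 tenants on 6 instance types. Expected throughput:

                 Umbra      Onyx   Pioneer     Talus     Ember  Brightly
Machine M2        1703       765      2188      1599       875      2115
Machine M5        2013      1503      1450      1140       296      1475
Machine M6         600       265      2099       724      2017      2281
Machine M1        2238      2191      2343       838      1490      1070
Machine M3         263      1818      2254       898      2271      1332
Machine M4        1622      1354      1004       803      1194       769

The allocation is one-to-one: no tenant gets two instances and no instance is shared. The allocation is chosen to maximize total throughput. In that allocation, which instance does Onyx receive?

Onyx receives Machine M4.

Treat this as an assignment problem: match each tenant to one instance.
Optimal: Umbra→Machine M5 (2013 ops/s), Onyx→Machine M4 (1354 ops/s), Pioneer→Machine M1 (2343 ops/s), Talus→Machine M2 (1599 ops/s), Ember→Machine M3 (2271 ops/s), Brightly→Machine M6 (2281 ops/s) — total 2013+1354+2343+1599+2271+2281 = 11861 ops/s.
Column-greedy (each instance in turn goes to its best remaining tenant) gives 11747 ops/s, worse by 114.
Next-best assignment: Umbra→Machine M5, Onyx→Machine M1, Pioneer→Machine M2, Talus→Machine M4, Ember→Machine M3, Brightly→Machine M6 = 11747 ops/s.
Every other assignment is strictly worse.
Onyx's own top instance is Machine M1 (2191 ops/s), but forcing Onyx→Machine M1 and reassigning the rest optimally gives only 11747 ops/s — worse by 114.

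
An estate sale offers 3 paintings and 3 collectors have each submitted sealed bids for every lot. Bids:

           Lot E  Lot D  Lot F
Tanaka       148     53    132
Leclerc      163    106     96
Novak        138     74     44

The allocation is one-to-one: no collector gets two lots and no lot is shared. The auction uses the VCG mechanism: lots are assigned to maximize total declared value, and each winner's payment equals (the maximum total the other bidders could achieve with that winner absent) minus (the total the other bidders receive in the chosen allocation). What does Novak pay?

Novak pays $57.

Efficient allocation: Tanaka→Lot F ($132), Leclerc→Lot D ($106), Novak→Lot E ($138); total welfare W = $376.
Novak receives Lot E at value $138, so the others get W − 138 = $238.
Without Novak: best allocation of the remaining 2 bidders over all 3 lots is Tanaka→Lot F ($132), Leclerc→Lot E ($163), total $295.
VCG payment = (others' best without Novak) − (others' welfare with Novak) = 295 − 238 = $57.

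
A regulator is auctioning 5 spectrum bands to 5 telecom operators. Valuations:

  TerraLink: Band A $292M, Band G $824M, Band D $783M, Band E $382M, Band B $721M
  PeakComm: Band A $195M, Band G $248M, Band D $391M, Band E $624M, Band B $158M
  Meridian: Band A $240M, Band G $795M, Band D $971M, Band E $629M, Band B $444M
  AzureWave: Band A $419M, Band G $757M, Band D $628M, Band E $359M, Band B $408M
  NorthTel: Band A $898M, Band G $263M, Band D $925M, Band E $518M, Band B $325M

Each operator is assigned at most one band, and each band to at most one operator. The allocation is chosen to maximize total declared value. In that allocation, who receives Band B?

TerraLink receives Band B.

Optimal: TerraLink→Band B ($721M), PeakComm→Band E ($624M), Meridian→Band D ($971M), AzureWave→Band G ($757M), NorthTel→Band A ($898M) — total 721+624+971+757+898 = $3971M.
Checked against all permutations: $3971M is optimal.
TerraLink's own top band is Band G ($824M), but forcing TerraLink→Band G and reassigning the rest optimally gives only $3725M — worse by 246.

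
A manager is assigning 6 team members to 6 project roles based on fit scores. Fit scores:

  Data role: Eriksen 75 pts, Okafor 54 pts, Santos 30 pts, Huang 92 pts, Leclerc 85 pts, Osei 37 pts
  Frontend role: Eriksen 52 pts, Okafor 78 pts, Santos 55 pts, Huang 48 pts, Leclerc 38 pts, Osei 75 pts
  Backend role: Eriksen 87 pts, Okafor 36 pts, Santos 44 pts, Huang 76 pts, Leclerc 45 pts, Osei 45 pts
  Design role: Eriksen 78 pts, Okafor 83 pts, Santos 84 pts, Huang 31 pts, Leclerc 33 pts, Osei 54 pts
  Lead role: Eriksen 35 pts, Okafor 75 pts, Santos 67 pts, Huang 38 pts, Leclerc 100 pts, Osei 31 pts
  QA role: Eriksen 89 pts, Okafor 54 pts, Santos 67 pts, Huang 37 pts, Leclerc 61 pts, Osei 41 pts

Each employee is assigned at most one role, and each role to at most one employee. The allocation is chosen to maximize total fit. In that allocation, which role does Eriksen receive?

Optimal: Eriksen→Backend role (87 pts), Okafor→Design role (83 pts), Santos→QA role (67 pts), Huang→Data role (92 pts), Leclerc→Lead role (100 pts), Osei→Frontend role (75 pts) — total 87+83+67+92+100+75 = 504 pts.
Max-entry greedy (repeatedly take the single best remaining cell) gives 488 pts, worse by 16.
Next-best assignment: Eriksen→Backend role, Okafor→QA role, Santos→Design role, Huang→Data role, Leclerc→Lead role, Osei→Frontend role = 492 pts.
Every other assignment is strictly worse.
Eriksen's own top role is QA role (89 pts), but forcing Eriksen→QA role and reassigning the rest optimally gives only 488 pts — worse by 16.

Eriksen receives Backend role.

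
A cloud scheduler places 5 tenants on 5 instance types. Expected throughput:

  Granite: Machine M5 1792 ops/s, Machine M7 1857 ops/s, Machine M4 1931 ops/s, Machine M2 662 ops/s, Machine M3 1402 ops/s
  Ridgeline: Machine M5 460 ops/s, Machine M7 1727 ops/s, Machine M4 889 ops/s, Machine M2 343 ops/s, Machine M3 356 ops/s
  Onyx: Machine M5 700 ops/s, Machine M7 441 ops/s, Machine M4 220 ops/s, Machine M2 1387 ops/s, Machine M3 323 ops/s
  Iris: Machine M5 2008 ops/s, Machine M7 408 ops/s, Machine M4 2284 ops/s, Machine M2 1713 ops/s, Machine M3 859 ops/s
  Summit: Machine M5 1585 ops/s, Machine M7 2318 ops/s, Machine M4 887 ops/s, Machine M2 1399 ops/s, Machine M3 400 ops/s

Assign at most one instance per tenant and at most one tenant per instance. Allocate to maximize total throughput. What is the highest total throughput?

Optimal: Granite→Machine M3 (1402 ops/s), Ridgeline→Machine M7 (1727 ops/s), Onyx→Machine M2 (1387 ops/s), Iris→Machine M4 (2284 ops/s), Summit→Machine M5 (1585 ops/s) — total 1402+1727+1387+2284+1585 = 8385 ops/s.
Max-entry greedy (repeatedly take the single best remaining cell) gives 8137 ops/s, worse by 248.
Next-best assignment: Granite→Machine M5, Ridgeline→Machine M3, Onyx→Machine M2, Iris→Machine M4, Summit→Machine M7 = 8137 ops/s.
Every other assignment is strictly worse.

Max total: 8385 ops/s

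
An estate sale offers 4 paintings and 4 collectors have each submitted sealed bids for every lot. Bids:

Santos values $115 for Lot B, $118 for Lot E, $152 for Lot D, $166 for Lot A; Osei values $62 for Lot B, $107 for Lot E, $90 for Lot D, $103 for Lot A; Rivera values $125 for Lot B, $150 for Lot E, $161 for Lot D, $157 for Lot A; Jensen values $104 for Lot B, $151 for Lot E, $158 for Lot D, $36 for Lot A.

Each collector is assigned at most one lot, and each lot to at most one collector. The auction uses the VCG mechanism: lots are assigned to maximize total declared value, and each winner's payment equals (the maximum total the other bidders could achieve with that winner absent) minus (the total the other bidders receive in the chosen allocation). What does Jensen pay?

Efficient allocation: Santos→Lot A ($166), Osei→Lot E ($107), Rivera→Lot B ($125), Jensen→Lot D ($158); total welfare W = $556.
Jensen receives Lot D at value $158, so the others get W − 158 = $398.
Without Jensen: best allocation of the remaining 3 bidders over all 4 lots is Santos→Lot A ($166), Osei→Lot E ($107), Rivera→Lot D ($161), total $434.
VCG payment = (others' best without Jensen) − (others' welfare with Jensen) = 434 − 398 = $36.

Jensen pays $36.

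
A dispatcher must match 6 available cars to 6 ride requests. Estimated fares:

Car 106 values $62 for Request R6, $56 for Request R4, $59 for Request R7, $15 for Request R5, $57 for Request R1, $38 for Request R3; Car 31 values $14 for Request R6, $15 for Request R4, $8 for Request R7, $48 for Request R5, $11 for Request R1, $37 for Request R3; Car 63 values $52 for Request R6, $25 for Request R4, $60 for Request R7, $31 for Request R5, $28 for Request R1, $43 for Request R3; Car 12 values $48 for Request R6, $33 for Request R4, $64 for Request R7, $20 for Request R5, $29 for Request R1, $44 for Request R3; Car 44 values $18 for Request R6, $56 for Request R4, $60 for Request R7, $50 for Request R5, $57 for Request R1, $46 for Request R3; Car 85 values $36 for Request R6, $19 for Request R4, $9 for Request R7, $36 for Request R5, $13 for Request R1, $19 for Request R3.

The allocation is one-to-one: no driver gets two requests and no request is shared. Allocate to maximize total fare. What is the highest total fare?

Maximum total: $304

This is a one-to-one assignment (maximum-weight bipartite matching).
Optimal: Car 106→Request R4 ($56), Car 31→Request R5 ($48), Car 63→Request R3 ($43), Car 12→Request R7 ($64), Car 44→Request R1 ($57), Car 85→Request R6 ($36) — total 56+48+43+64+57+36 = $304.
Row-greedy (each driver in turn takes its best remaining request) gives $290, worse by 14.
Swapping Car 63↔Car 85 (Car 63→Request R6 $52, Car 85→Request R3 $19) loses 8.
No other one-to-one assignment exceeds $304.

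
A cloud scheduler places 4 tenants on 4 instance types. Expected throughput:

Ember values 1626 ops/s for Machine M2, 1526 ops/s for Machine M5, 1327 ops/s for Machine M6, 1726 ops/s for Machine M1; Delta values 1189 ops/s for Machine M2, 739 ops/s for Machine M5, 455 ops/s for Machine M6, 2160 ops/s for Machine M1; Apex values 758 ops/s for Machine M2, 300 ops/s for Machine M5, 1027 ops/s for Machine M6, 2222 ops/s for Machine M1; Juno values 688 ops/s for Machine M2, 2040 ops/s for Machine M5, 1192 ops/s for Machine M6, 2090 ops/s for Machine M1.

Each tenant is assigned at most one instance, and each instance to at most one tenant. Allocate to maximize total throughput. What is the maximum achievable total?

Max total: 6853 ops/s

This is a one-to-one assignment (maximum-weight bipartite matching).
Optimal: Ember→Machine M2 (1626 ops/s), Delta→Machine M1 (2160 ops/s), Apex→Machine M6 (1027 ops/s), Juno→Machine M5 (2040 ops/s) — total 1626+2160+1027+2040 = 6853 ops/s.
Max-entry greedy (repeatedly take the single best remaining cell) gives 6343 ops/s, worse by 510.
Swapping Juno↔Ember (Juno→Machine M2 688 ops/s, Ember→Machine M5 1526 ops/s) loses 1452.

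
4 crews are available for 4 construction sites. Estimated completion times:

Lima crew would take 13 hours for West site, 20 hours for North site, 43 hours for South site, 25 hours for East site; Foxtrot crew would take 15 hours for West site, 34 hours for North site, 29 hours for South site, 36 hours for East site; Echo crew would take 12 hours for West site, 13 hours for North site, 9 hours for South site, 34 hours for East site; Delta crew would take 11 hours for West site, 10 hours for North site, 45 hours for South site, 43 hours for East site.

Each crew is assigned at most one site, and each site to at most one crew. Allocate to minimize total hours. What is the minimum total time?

This is a one-to-one assignment (minimum-cost bipartite matching).
Optimal: Lima crew→East site (25 hours), Foxtrot crew→West site (15 hours), Echo crew→South site (9 hours), Delta crew→North site (10 hours) — total 25+15+9+10 = 59 hours.
Row-greedy (each crew in turn takes its cheapest remaining site) gives 98 hours, worse by 39.
Next-best assignment: Lima crew→West site, Foxtrot crew→East site, Echo crew→South site, Delta crew→North site = 68 hours.
Swapping Delta crew↔Foxtrot crew (Delta crew→West site 11 hours, Foxtrot crew→North site 34 hours) adds 20.
Checked against all permutations: 59 hours is optimal.

Min total: 59 hours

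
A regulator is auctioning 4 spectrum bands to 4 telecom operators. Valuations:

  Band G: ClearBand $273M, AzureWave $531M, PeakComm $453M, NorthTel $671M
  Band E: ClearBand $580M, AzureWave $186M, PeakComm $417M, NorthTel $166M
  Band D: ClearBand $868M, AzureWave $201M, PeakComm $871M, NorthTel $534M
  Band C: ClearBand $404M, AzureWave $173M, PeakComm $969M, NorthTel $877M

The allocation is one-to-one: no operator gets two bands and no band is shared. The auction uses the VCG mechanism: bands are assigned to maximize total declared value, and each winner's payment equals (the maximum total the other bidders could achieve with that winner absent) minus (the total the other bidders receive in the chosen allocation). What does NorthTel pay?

Efficient allocation: ClearBand→Band E ($580M), AzureWave→Band G ($531M), PeakComm→Band D ($871M), NorthTel→Band C ($877M); total welfare W = $2859M.
NorthTel receives Band C at value $877M, so the others get W − 877 = $1982M.
Without NorthTel: best allocation of the remaining 3 bidders over all 4 bands is ClearBand→Band D ($868M), AzureWave→Band G ($531M), PeakComm→Band C ($969M), total $2368M.
VCG payment = (others' best without NorthTel) − (others' welfare with NorthTel) = 2368 − 1982 = $386M.

NorthTel pays $386M.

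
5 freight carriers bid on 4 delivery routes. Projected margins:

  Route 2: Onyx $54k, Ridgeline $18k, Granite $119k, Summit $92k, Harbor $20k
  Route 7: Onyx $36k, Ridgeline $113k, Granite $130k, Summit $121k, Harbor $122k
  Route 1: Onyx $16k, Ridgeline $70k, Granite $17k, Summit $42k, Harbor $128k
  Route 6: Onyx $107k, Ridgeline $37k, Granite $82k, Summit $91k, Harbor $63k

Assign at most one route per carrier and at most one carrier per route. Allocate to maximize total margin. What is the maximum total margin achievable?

Optimal: Granite→Route 2 ($119k), Summit→Route 7 ($121k), Harbor→Route 1 ($128k), Onyx→Route 6 ($107k) — total 119+121+128+107 = $475k.
Row-greedy (each carrier in turn takes its best remaining route) gives $381k, worse by 94.
Next-best assignment: Granite→Route 2, Ridgeline→Route 7, Harbor→Route 1, Onyx→Route 6 = $467k.
Swapping Harbor↔Onyx (Harbor→Route 6 $63k, Onyx→Route 1 $16k) loses 156.
Every other assignment is strictly worse.

Max total: $475k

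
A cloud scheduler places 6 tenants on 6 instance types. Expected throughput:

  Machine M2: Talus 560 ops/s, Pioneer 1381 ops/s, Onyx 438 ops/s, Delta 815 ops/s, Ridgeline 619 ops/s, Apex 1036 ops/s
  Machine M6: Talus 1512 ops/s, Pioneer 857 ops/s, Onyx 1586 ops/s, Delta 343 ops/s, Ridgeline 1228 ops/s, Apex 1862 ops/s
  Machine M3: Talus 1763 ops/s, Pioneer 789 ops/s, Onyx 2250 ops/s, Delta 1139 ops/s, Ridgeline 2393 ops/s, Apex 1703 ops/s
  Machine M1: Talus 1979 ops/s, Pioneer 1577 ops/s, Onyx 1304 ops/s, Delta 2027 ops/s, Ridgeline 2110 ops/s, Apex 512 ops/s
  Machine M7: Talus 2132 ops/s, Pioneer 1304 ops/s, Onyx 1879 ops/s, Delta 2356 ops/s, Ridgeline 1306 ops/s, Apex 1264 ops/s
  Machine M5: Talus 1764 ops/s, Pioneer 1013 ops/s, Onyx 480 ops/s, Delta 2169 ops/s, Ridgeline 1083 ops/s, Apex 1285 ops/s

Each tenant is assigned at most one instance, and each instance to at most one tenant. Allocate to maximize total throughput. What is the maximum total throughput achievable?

Optimal: Talus→Machine M7 (2132 ops/s), Pioneer→Machine M2 (1381 ops/s), Onyx→Machine M3 (2250 ops/s), Delta→Machine M5 (2169 ops/s), Ridgeline→Machine M1 (2110 ops/s), Apex→Machine M6 (1862 ops/s) — total 2132+1381+2250+2169+2110+1862 = 11904 ops/s.
Column-greedy (each instance in turn goes to its best remaining tenant) gives 10275 ops/s, worse by 1629.
Swapping Talus↔Delta (Talus→Machine M5 1764 ops/s, Delta→Machine M7 2356 ops/s) loses 181.

Maximum total: 11904 ops/s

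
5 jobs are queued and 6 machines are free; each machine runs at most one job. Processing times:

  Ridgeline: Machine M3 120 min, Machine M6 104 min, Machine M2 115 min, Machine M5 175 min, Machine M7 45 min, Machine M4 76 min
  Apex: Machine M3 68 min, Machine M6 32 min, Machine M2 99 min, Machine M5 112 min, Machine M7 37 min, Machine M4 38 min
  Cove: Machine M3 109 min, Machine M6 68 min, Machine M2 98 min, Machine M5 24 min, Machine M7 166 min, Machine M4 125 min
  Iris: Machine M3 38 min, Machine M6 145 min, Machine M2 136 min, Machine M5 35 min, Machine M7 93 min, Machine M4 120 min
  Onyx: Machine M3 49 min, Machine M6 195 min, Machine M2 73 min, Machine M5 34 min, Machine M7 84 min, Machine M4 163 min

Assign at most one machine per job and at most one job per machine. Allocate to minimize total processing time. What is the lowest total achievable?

Optimal: Ridgeline→Machine M7 (45 min), Apex→Machine M6 (32 min), Cove→Machine M5 (24 min), Iris→Machine M3 (38 min), Onyx→Machine M2 (73 min) — total 45+32+24+38+73 = 212 min.
Next-best assignment: Ridgeline→Machine M7, Apex→Machine M4, Cove→Machine M5, Iris→Machine M3, Onyx→Machine M2 = 218 min.
Swapping Cove↔Ridgeline (Cove→Machine M7 166 min, Ridgeline→Machine M5 175 min) adds 272.
No other one-to-one assignment undercuts 212 min.

Min total: 212 min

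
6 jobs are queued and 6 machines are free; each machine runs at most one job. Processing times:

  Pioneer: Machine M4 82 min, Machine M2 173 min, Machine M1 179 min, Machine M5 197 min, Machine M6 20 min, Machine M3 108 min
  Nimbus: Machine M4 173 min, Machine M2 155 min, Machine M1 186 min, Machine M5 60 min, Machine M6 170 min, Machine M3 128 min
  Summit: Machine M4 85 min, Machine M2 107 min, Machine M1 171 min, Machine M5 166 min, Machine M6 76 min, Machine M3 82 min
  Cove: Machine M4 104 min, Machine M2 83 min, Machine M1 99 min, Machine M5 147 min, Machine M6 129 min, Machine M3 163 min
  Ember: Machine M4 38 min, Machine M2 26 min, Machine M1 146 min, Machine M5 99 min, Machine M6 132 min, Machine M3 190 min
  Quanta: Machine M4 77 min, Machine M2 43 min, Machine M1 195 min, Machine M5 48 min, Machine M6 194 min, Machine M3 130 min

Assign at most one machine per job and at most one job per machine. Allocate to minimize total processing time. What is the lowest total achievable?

Minimum total: 342 min

Optimal: Pioneer→Machine M6 (20 min), Nimbus→Machine M5 (60 min), Summit→Machine M3 (82 min), Cove→Machine M1 (99 min), Ember→Machine M4 (38 min), Quanta→Machine M2 (43 min) — total 20+60+82+99+38+43 = 342 min.
Row-greedy (each job in turn takes its cheapest remaining machine) gives 478 min, worse by 136.
Next-best assignment: Pioneer→Machine M6, Nimbus→Machine M5, Summit→Machine M3, Cove→Machine M1, Ember→Machine M2, Quanta→Machine M4 = 364 min.
Swapping Pioneer↔Quanta (Pioneer→Machine M2 173 min, Quanta→Machine M6 194 min) adds 304.
Every other assignment is strictly worse.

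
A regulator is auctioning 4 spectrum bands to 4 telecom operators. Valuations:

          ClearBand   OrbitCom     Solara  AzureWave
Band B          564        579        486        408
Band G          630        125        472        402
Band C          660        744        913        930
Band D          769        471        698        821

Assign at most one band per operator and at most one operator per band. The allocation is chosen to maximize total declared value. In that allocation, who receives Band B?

OrbitCom receives Band B.

Optimal: ClearBand→Band G ($630M), OrbitCom→Band B ($579M), Solara→Band C ($913M), AzureWave→Band D ($821M) — total 630+579+913+821 = $2943M.
Next-best assignment: ClearBand→Band G, OrbitCom→Band B, Solara→Band D, AzureWave→Band C = $2837M.
No other one-to-one assignment exceeds $2943M.
OrbitCom's own top band is Band C ($744M), but forcing OrbitCom→Band C and reassigning the rest optimally gives only $2681M — worse by 262.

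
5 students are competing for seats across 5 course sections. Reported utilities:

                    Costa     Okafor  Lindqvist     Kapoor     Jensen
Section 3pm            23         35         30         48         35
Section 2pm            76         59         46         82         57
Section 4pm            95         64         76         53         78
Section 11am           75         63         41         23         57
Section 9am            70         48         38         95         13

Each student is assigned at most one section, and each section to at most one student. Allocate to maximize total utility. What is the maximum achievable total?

Optimal: Costa→Section 2pm (76 points), Okafor→Section 11am (63 points), Lindqvist→Section 4pm (76 points), Kapoor→Section 9am (95 points), Jensen→Section 3pm (35 points) — total 76+63+76+95+35 = 345 points.
Row-greedy (each student in turn takes its best remaining section) gives 334 points, worse by 11.
Swapping Lindqvist↔Kapoor (Lindqvist→Section 9am 38 points, Kapoor→Section 4pm 53 points) loses 80.
Every other assignment is strictly worse.

Maximum total: 345 points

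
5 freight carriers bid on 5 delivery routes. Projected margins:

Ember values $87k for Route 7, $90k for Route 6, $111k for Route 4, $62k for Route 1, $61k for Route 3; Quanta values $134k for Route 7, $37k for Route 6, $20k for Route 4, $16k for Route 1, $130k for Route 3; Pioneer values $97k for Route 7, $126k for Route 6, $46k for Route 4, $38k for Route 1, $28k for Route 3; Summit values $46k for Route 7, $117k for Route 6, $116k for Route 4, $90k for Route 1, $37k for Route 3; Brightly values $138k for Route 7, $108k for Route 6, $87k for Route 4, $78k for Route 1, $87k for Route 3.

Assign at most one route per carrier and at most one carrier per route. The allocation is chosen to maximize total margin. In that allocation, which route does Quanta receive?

Optimal: Ember→Route 4 ($111k), Quanta→Route 3 ($130k), Pioneer→Route 6 ($126k), Summit→Route 1 ($90k), Brightly→Route 7 ($138k) — total 111+130+126+90+138 = $595k.
Row-greedy (each carrier in turn takes its best remaining route) gives $548k, worse by 47.
No other one-to-one assignment exceeds $595k.
Quanta's own top route is Route 7 ($134k), but forcing Quanta→Route 7 and reassigning the rest optimally gives only $548k — worse by 47.

Quanta receives Route 3.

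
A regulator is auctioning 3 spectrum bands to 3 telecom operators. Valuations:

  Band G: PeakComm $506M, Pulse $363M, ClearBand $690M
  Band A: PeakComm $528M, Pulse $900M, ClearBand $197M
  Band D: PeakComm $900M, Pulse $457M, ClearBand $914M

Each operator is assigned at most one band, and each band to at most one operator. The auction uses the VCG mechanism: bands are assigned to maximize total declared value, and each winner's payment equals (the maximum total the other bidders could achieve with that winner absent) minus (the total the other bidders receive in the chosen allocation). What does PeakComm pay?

Efficient allocation: PeakComm→Band D ($900M), Pulse→Band A ($900M), ClearBand→Band G ($690M); total welfare W = $2490M.
PeakComm receives Band D at value $900M, so the others get W − 900 = $1590M.
Without PeakComm: best allocation of the remaining 2 bidders over all 3 bands is Pulse→Band A ($900M), ClearBand→Band D ($914M), total $1814M.
VCG payment = (others' best without PeakComm) − (others' welfare with PeakComm) = 1814 − 1590 = $224M.

PeakComm pays $224M.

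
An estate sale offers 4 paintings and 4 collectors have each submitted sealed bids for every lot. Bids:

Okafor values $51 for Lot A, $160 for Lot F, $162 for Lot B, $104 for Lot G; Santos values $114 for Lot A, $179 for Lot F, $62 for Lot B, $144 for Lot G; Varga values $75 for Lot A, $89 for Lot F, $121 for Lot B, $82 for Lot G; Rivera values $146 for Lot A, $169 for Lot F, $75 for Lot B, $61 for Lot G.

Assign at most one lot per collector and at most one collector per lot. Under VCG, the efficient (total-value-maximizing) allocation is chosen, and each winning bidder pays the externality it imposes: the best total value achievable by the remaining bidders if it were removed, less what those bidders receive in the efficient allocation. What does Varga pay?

Efficient allocation: Okafor→Lot F ($160), Santos→Lot G ($144), Varga→Lot B ($121), Rivera→Lot A ($146); total welfare W = $571.
Varga receives Lot B at value $121, so the others get W − 121 = $450.
Without Varga: best allocation of the remaining 3 bidders over all 4 lots is Okafor→Lot B ($162), Santos→Lot F ($179), Rivera→Lot A ($146), total $487.
VCG payment = (others' best without Varga) − (others' welfare with Varga) = 487 − 450 = $37.

Varga pays $37.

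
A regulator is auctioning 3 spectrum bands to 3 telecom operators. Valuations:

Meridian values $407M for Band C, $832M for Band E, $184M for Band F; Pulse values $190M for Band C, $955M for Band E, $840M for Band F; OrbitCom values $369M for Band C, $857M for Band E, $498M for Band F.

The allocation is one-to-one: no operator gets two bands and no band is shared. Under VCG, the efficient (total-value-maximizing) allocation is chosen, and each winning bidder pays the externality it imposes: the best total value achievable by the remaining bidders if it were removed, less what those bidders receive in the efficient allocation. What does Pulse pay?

Efficient allocation: Meridian→Band C ($407M), Pulse→Band F ($840M), OrbitCom→Band E ($857M); total welfare W = $2104M.
Pulse receives Band F at value $840M, so the others get W − 840 = $1264M.
Without Pulse: best allocation of the remaining 2 bidders over all 3 bands is Meridian→Band E ($832M), OrbitCom→Band F ($498M), total $1330M.
VCG payment = (others' best without Pulse) − (others' welfare with Pulse) = 1330 − 1264 = $66M.

Pulse pays $66M.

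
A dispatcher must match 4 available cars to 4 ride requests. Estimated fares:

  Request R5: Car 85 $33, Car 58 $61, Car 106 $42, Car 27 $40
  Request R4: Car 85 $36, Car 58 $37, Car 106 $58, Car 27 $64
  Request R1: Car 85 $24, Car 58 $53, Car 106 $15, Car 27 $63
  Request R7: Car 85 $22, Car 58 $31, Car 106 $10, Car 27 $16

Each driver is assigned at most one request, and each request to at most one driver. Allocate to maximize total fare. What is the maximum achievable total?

Maximum total: $204

Treat this as an assignment problem: match each driver to one request.
Optimal: Car 85→Request R7 ($22), Car 58→Request R5 ($61), Car 106→Request R4 ($58), Car 27→Request R1 ($63) — total 22+61+58+63 = $204.
Max-entry greedy (repeatedly take the single best remaining cell) gives $159, worse by 45.
Next-best assignment: Car 85→Request R5, Car 58→Request R7, Car 106→Request R4, Car 27→Request R1 = $185.
Checked against all permutations: $204 is optimal.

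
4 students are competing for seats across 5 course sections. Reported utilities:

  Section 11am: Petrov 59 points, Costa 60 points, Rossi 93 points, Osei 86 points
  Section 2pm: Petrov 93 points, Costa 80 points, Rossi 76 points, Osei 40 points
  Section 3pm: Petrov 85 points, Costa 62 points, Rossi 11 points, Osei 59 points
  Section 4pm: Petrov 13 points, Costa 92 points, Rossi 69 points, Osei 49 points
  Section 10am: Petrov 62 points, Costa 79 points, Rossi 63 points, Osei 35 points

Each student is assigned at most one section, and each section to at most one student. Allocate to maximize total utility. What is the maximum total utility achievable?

Maximum total: 339 points

Optimal: Petrov→Section 3pm (85 points), Costa→Section 4pm (92 points), Rossi→Section 2pm (76 points), Osei→Section 11am (86 points) — total 85+92+76+86 = 339 points.
Max-entry greedy (repeatedly take the single best remaining cell) gives 337 points, worse by 2.
Next-best assignment: Petrov→Section 2pm, Costa→Section 4pm, Rossi→Section 11am, Osei→Section 3pm = 337 points.
No other one-to-one assignment exceeds 339 points.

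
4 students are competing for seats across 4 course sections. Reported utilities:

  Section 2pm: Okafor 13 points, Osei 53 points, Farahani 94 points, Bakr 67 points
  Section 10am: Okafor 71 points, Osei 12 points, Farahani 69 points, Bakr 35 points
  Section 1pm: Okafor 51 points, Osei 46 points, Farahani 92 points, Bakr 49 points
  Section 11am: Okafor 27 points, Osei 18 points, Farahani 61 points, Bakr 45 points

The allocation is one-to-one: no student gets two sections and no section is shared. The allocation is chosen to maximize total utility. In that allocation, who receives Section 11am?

Optimal: Okafor→Section 10am (71 points), Osei→Section 2pm (53 points), Farahani→Section 1pm (92 points), Bakr→Section 11am (45 points) — total 71+53+92+45 = 261 points.
Column-greedy (each section in turn goes to its best remaining student) gives 232 points, worse by 29.
Swapping Farahani↔Bakr (Farahani→Section 11am 61 points, Bakr→Section 1pm 49 points) loses 27.
Every other assignment is strictly worse.
Bakr's own top section is Section 2pm (67 points), but forcing Bakr→Section 2pm and reassigning the rest optimally gives only 248 points — worse by 13.

Bakr receives Section 11am.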